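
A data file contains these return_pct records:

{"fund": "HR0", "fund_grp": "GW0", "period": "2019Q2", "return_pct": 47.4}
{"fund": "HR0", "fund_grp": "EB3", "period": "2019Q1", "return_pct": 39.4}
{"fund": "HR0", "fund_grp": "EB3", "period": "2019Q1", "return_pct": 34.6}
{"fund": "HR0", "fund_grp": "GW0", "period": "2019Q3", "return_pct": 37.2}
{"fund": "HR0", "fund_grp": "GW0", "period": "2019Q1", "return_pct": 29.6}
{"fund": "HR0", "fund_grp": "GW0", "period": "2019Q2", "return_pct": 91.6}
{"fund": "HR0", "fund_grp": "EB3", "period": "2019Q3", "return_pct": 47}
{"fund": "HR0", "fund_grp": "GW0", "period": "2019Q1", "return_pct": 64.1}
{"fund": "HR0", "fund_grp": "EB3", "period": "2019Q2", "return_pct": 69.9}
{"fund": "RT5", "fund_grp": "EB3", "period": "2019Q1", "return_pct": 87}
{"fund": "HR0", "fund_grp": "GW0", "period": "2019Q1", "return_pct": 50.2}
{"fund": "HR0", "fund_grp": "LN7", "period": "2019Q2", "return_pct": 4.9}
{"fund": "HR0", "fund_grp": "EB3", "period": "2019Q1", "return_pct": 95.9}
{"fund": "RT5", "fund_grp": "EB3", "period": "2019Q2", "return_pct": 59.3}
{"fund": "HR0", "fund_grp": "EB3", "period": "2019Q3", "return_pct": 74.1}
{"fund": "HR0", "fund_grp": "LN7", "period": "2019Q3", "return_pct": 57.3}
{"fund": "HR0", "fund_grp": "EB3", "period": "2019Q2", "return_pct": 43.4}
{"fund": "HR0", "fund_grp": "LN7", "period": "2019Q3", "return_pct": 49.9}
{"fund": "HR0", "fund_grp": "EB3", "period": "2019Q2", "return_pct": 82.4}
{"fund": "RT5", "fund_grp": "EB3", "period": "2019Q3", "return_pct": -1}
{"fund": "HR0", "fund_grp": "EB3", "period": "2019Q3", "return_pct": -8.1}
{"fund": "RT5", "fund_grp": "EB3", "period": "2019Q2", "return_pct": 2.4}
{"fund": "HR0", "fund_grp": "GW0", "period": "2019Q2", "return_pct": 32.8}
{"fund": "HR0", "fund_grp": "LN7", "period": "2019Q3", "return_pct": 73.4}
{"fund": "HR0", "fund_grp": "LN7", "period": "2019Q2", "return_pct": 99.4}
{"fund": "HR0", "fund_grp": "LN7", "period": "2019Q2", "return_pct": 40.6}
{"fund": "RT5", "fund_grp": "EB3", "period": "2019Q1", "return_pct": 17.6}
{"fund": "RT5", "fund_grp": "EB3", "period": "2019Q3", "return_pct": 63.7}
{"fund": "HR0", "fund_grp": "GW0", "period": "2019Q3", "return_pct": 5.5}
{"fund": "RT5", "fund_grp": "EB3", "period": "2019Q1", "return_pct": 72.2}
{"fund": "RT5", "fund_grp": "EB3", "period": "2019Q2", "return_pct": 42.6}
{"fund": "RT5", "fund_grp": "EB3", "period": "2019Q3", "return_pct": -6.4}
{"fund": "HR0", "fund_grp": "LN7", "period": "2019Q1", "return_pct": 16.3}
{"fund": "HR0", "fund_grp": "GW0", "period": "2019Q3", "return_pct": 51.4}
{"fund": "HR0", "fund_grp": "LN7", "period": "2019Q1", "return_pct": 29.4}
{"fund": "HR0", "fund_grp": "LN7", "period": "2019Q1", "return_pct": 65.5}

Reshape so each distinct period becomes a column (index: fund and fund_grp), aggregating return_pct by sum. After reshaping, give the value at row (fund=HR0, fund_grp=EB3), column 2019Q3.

Rows with fund=HR0, fund_grp=EB3 and period=2019Q3: return_pct values are 47, 74.1, -8.1.
47 + 74.1 + -8.1 = 113.

113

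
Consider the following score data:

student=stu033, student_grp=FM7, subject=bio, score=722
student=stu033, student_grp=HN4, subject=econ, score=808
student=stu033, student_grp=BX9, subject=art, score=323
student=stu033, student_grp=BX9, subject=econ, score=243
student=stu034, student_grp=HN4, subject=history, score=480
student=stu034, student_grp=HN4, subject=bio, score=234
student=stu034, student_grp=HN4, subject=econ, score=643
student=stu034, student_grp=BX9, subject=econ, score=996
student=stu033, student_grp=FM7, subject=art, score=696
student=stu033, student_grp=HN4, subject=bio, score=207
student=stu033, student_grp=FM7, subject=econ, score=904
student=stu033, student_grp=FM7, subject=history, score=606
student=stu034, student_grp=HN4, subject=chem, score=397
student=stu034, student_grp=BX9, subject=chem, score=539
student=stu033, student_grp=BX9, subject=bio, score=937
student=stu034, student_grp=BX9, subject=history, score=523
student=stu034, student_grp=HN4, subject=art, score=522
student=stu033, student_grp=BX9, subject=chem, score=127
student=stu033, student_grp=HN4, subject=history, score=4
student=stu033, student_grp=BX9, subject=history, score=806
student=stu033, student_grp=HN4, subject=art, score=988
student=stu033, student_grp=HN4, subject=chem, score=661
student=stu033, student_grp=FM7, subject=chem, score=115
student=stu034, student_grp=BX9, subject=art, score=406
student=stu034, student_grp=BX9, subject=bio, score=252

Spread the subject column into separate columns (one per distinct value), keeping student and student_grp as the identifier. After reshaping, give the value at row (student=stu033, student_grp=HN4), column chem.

Wide layout: rows indexed by student and student_grp, columns are the 5 distinct subject values (bio, econ, art, history, chem).
Cell (student=stu033, student_grp=HN4, subject=chem) draws from the long row where student=stu033, student_grp=HN4 and subject=chem, which has score=661.

661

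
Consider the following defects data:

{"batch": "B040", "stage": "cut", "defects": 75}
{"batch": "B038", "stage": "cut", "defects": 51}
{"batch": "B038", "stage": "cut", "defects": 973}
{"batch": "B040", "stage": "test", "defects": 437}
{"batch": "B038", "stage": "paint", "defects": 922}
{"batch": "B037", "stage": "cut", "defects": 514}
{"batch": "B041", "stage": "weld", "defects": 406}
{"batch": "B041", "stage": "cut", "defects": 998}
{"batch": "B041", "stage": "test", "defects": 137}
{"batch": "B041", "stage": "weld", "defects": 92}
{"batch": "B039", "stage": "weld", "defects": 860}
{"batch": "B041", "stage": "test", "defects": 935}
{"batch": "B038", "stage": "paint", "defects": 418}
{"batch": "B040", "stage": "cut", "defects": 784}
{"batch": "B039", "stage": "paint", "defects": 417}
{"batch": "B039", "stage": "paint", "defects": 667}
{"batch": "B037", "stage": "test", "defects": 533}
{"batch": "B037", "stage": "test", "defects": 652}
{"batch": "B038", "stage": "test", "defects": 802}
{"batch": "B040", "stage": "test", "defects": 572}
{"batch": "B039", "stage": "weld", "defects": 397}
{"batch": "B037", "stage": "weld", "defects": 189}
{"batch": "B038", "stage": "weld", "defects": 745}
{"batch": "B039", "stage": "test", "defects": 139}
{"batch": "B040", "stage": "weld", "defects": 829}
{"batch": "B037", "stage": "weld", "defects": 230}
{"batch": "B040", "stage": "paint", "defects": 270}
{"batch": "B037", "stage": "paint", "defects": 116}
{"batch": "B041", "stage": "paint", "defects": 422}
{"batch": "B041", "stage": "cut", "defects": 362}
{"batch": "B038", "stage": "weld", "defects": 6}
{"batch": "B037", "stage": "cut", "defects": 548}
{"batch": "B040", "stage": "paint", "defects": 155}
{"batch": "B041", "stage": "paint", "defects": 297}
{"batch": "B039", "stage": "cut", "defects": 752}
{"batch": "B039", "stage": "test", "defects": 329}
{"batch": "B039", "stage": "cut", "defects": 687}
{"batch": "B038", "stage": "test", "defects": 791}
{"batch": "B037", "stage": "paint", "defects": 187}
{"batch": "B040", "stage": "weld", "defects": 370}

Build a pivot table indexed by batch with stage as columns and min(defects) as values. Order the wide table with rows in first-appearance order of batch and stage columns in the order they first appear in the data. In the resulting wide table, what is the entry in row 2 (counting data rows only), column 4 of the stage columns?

With rows in first-appearance order of batch, row 2 is batch=B038. stage columns in first-appearance order: cut, test, paint, weld; column 4 is weld.
Long rows with batch=B038, stage=weld: min(745, 6) = 6.

6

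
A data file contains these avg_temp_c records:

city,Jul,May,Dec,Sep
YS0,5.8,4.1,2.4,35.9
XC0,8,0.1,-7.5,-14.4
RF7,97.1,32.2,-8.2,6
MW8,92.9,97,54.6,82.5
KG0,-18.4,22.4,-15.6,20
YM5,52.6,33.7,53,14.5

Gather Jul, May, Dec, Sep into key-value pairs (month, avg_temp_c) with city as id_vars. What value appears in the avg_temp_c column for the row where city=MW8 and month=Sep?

82.5

Unpivoting turns each (city, wide-column) pair into one long row.
The wide cell at row MW8, column Sep holds 82.5, so the long row (MW8, Sep) has avg_temp_c=82.5.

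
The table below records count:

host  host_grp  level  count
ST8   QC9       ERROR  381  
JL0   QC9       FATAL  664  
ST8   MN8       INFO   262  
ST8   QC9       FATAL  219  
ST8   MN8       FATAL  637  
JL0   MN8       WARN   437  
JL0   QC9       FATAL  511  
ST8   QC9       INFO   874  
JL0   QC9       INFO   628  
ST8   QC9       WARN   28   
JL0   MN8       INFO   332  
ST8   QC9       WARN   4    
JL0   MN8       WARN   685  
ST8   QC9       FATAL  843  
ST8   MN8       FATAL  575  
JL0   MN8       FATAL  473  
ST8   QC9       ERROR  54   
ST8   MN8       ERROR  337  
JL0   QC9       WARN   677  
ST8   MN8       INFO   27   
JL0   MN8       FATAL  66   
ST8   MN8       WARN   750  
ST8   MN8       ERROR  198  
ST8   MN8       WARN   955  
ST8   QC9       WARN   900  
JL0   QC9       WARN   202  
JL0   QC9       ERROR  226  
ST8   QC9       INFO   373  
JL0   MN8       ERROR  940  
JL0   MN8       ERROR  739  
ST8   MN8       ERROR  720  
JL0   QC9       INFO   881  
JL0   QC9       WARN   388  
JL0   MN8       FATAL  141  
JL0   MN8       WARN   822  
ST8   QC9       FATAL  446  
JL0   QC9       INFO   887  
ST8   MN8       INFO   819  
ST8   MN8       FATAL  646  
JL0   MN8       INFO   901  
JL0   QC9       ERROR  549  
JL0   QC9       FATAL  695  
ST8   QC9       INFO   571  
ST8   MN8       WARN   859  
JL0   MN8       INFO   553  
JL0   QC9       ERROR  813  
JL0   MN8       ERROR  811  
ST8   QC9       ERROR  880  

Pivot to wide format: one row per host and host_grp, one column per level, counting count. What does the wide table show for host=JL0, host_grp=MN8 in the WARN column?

Rows with host=JL0, host_grp=MN8 and level=WARN: count values are 437, 685, 822.
3 rows match — count = 3.

3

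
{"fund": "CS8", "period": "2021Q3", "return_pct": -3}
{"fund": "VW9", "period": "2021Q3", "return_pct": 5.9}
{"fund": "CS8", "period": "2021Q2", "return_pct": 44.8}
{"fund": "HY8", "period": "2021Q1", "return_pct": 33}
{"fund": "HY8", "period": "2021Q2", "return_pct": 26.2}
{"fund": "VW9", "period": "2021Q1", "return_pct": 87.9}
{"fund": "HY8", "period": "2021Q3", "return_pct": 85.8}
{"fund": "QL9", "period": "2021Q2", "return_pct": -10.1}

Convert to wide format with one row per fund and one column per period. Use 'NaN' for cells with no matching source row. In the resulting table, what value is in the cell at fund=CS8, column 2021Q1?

No long-format row has fund=CS8 and period=2021Q1, so the cell is NaN.

NaN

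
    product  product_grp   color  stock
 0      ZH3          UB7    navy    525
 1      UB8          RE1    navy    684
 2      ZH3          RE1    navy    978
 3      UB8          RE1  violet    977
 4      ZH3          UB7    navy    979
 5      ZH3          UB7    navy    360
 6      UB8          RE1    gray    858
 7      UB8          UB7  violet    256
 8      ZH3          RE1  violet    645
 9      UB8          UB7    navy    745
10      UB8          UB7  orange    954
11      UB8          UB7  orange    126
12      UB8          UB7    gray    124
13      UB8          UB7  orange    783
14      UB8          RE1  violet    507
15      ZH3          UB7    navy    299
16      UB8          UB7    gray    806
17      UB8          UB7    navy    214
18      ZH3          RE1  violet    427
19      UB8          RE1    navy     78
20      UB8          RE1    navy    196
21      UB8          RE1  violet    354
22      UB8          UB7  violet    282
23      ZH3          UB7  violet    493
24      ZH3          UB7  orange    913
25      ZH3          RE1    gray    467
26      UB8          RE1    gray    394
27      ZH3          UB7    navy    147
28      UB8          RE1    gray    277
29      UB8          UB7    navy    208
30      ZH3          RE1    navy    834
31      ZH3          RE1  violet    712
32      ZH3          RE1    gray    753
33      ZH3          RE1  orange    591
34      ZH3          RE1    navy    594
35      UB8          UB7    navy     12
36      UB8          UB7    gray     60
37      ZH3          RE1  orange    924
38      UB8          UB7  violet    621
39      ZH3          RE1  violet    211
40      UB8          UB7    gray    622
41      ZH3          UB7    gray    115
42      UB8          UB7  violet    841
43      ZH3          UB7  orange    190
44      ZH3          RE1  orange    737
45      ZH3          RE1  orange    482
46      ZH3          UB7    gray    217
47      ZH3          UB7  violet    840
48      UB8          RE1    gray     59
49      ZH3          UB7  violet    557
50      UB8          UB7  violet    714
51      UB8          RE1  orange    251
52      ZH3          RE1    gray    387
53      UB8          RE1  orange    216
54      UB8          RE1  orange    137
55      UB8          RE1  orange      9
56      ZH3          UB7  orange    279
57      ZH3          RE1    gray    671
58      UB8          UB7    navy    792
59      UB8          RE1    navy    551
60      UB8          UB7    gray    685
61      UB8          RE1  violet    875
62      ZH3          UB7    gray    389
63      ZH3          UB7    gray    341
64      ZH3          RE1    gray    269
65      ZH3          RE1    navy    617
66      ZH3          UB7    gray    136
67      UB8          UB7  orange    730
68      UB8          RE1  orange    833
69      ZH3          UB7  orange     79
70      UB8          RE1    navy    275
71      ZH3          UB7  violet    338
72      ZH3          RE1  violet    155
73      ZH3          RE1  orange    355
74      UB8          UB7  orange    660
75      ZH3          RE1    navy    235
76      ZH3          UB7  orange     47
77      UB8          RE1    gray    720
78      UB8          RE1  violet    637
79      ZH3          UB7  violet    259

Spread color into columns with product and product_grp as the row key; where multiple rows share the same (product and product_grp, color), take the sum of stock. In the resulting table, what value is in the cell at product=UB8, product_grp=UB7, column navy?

Rows with product=UB8, product_grp=UB7 and color=navy: stock values are 745, 214, 208, 12, 792.
745 + 214 + 208 + 12 + 792 = 1971.

1971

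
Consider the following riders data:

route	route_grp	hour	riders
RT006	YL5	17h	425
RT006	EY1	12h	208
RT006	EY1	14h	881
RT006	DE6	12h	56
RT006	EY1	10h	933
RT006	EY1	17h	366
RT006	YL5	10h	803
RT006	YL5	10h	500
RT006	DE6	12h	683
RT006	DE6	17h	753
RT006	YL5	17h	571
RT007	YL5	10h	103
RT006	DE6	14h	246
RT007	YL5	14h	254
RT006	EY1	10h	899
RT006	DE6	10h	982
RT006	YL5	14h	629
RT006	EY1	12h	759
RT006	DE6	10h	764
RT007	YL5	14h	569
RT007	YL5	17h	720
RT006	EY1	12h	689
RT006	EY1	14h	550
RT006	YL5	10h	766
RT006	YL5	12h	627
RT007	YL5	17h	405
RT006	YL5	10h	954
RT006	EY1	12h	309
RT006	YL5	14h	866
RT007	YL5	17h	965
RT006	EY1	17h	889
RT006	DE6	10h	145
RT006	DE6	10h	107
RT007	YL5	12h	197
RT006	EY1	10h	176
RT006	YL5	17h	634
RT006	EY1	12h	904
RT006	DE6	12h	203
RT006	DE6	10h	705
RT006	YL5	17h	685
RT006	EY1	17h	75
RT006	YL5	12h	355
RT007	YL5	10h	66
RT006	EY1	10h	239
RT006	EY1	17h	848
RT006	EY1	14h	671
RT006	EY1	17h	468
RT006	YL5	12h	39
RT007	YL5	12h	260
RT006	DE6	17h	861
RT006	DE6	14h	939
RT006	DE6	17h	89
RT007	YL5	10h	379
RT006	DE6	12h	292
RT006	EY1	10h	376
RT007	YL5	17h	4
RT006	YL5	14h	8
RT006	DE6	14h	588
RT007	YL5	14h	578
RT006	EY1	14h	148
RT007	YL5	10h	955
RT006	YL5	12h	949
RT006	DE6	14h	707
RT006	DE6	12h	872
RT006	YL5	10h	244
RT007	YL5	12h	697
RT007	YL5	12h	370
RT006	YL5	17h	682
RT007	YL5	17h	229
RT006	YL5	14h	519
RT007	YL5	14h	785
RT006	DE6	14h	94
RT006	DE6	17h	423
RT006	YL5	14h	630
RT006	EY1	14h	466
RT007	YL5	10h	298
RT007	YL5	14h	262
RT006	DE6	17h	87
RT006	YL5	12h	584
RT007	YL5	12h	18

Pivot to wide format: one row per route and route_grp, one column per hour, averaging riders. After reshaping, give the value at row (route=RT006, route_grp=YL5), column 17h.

Rows with route=RT006, route_grp=YL5 and hour=17h: riders values are 425, 571, 634, 685, 682.
(425 + 571 + 634 + 685 + 682) / 5 = 599.40.

599.40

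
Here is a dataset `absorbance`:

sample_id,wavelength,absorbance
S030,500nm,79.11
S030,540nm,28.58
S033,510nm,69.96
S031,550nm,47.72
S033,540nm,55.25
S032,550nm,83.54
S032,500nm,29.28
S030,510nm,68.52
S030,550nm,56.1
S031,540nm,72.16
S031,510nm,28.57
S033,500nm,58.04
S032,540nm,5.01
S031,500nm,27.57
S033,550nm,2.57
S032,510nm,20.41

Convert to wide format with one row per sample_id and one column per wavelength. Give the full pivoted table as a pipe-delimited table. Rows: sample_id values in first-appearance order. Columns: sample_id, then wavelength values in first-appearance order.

Columns: sample_id plus the 4 distinct wavelength values (500nm, 540nm, 510nm, 550nm).
For example, row S030 column 500nm takes absorbance=79.11 from the long row (S030, 500nm).

| sample_id | 500nm | 540nm | 510nm | 550nm |
| S030 | 79.11 | 28.58 | 68.52 | 56.1 |
| S033 | 58.04 | 55.25 | 69.96 | 2.57 |
| S031 | 27.57 | 72.16 | 28.57 | 47.72 |
| S032 | 29.28 | 5.01 | 20.41 | 83.54 |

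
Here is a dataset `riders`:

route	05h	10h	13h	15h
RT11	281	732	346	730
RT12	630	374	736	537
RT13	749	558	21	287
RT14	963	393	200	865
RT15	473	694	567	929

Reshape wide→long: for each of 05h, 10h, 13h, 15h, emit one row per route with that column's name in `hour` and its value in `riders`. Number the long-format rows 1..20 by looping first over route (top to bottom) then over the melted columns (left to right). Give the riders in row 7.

20 rows total (5 × 4). Row 7: index ⌊(7-1)/4⌋ = 1 into route → RT12; (7-1) mod 4 = 2 into the melted columns → 13h.
So row 7 is (RT12, 13h, 736); riders = 736.

736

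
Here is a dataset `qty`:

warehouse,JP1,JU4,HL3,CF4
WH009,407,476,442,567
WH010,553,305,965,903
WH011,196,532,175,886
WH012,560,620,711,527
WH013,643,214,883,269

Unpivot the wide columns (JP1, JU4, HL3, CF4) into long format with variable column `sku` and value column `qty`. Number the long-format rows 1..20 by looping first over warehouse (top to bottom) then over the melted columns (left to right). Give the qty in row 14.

620

20 rows total (5 × 4). Row 14: index ⌊(14-1)/4⌋ = 3 into warehouse → WH012; (14-1) mod 4 = 1 into the melted columns → JU4.
So row 14 is (WH012, JU4, 620); qty = 620.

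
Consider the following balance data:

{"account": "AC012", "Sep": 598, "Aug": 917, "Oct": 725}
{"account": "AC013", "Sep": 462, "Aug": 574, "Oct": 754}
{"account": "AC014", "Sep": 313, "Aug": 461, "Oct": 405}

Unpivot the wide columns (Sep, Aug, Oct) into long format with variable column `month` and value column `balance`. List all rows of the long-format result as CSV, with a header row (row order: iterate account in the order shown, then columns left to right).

account,month,balance
AC012,Sep,598
AC012,Aug,917
AC012,Oct,725
AC013,Sep,462
AC013,Aug,574
AC013,Oct,754
AC014,Sep,313
AC014,Aug,461
AC014,Oct,405

Each (account, column) pair becomes one row: 3 × 3 = 9 rows.
For example, (AC012, Sep) → balance=598.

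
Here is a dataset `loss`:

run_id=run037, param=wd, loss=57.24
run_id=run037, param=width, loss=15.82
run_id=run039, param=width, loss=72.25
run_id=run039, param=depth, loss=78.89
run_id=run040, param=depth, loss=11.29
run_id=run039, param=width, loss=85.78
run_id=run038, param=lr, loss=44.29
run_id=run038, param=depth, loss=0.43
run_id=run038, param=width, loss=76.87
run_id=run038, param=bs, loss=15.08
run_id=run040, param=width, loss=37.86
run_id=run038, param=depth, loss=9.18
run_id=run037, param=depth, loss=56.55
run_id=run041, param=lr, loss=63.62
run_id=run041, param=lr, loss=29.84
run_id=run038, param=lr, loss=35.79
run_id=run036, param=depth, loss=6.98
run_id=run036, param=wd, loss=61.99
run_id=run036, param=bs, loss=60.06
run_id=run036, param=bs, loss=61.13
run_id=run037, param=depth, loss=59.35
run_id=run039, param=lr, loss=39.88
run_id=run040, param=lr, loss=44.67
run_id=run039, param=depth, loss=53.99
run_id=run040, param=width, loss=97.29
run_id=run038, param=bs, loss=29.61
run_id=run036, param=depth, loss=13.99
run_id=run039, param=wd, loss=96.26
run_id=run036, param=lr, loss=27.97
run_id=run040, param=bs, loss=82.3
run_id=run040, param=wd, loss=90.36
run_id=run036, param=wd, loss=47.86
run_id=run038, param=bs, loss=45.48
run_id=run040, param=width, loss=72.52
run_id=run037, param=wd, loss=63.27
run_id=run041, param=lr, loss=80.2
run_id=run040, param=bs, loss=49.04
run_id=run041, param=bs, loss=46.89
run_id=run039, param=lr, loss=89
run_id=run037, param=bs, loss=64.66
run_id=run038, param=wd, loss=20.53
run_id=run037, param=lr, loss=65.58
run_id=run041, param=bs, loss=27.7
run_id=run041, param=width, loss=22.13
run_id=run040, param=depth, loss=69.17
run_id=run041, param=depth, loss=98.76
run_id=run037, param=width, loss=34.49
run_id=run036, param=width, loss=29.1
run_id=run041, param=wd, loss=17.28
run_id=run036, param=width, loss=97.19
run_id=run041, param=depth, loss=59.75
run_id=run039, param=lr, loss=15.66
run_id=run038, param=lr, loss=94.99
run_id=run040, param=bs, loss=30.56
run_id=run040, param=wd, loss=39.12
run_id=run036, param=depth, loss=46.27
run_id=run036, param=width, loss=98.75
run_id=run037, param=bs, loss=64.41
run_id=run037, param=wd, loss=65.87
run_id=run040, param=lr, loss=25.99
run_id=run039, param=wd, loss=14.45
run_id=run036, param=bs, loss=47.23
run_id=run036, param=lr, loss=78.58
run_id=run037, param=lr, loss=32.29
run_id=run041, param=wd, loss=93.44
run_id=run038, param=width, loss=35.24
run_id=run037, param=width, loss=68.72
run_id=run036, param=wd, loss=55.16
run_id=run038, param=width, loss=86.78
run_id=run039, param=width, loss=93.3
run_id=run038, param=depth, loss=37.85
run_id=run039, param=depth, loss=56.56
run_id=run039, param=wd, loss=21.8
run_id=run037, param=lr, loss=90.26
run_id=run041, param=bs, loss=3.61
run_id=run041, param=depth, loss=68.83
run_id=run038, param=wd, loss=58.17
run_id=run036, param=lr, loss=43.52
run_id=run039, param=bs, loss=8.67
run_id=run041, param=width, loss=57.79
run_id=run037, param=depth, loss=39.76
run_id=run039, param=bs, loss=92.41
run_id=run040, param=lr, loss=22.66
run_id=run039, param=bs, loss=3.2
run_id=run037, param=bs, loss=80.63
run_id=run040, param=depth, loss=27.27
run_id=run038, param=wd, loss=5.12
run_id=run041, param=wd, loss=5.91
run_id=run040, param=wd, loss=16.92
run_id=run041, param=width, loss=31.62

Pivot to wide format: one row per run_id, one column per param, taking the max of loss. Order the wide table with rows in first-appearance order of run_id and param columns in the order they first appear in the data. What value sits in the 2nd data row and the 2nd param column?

With rows in first-appearance order of run_id, row 2 is run_id=run039. param columns in first-appearance order: wd, width, depth, lr, bs; column 2 is width.
Long rows with run_id=run039, param=width: max(72.25, 85.78, 93.3) = 93.3.

93.3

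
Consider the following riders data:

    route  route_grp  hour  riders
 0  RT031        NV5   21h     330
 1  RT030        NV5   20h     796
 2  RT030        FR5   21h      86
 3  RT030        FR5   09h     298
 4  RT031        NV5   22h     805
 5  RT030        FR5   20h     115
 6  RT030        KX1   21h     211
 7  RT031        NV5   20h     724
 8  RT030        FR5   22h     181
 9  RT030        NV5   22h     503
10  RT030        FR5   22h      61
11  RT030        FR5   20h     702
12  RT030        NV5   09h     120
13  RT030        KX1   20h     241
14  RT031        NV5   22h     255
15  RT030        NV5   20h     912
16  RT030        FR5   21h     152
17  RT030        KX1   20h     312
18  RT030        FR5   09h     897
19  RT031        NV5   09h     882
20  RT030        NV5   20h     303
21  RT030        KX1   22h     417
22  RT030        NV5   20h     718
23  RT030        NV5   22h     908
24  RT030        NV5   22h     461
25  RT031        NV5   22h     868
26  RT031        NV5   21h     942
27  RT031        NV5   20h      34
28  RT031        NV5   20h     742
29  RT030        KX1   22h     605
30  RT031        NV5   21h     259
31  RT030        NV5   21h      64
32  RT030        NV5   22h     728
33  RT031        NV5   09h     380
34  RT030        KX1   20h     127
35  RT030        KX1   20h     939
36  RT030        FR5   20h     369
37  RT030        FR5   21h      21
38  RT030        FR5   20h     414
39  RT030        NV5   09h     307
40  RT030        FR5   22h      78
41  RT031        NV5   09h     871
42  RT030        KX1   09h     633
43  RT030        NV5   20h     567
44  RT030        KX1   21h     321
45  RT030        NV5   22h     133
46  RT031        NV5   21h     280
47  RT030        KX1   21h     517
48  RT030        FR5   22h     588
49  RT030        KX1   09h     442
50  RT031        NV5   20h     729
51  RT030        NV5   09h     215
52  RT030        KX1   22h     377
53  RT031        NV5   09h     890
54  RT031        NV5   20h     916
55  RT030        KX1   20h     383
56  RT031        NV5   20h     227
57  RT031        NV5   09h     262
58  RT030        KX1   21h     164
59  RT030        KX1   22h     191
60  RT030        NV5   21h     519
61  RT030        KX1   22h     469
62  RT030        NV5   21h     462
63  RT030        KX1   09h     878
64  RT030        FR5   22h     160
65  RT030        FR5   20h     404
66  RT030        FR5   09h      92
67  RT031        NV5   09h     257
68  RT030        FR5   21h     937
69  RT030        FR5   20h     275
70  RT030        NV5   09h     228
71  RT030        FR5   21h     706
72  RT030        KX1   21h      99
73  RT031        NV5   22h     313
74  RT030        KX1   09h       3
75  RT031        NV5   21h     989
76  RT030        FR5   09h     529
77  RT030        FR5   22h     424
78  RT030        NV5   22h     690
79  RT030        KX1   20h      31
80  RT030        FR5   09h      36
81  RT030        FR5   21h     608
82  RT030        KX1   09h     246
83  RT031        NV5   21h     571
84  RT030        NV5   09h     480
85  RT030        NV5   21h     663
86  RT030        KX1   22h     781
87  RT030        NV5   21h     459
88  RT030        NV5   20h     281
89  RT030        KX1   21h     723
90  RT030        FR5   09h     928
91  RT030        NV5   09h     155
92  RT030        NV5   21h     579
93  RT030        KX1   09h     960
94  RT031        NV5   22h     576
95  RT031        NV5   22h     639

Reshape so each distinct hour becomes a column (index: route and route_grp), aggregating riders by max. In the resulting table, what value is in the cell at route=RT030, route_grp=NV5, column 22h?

908

Rows with route=RT030, route_grp=NV5 and hour=22h: riders values are 503, 908, 461, 728, 133, 690.
max(503, 908, 461, 728, 133, 690) = 908.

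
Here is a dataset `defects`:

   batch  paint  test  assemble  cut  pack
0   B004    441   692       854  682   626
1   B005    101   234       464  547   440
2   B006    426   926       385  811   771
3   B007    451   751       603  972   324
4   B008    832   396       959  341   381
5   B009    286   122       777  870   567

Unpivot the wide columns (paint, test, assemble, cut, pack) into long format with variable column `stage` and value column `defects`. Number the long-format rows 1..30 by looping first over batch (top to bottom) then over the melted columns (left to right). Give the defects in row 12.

926

30 rows total (6 × 5). Row 12: index ⌊(12-1)/5⌋ = 2 into batch → B006; (12-1) mod 5 = 1 into the melted columns → test.
So row 12 is (B006, test, 926); defects = 926.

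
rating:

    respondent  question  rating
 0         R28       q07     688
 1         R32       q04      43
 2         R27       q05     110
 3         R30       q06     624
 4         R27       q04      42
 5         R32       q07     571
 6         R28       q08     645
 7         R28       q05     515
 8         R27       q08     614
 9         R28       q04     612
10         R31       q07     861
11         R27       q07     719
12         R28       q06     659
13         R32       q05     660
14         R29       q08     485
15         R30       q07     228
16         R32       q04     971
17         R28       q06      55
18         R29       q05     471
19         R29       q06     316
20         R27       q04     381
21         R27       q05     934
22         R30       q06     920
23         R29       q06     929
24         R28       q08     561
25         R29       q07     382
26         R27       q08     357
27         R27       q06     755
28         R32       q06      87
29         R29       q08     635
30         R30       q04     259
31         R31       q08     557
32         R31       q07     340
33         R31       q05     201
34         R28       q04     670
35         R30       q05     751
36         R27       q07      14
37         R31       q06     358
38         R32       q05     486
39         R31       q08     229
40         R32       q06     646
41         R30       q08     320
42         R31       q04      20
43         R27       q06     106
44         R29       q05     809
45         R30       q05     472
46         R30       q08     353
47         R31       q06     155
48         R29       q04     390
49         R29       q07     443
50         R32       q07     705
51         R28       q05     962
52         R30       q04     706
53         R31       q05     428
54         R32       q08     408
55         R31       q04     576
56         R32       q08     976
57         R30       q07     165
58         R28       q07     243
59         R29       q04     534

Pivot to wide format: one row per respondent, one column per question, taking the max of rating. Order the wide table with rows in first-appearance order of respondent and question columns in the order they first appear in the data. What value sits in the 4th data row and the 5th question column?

353

With rows in first-appearance order of respondent, row 4 is respondent=R30. question columns in first-appearance order: q07, q04, q05, q06, q08; column 5 is q08.
Long rows with respondent=R30, question=q08: max(320, 353) = 353.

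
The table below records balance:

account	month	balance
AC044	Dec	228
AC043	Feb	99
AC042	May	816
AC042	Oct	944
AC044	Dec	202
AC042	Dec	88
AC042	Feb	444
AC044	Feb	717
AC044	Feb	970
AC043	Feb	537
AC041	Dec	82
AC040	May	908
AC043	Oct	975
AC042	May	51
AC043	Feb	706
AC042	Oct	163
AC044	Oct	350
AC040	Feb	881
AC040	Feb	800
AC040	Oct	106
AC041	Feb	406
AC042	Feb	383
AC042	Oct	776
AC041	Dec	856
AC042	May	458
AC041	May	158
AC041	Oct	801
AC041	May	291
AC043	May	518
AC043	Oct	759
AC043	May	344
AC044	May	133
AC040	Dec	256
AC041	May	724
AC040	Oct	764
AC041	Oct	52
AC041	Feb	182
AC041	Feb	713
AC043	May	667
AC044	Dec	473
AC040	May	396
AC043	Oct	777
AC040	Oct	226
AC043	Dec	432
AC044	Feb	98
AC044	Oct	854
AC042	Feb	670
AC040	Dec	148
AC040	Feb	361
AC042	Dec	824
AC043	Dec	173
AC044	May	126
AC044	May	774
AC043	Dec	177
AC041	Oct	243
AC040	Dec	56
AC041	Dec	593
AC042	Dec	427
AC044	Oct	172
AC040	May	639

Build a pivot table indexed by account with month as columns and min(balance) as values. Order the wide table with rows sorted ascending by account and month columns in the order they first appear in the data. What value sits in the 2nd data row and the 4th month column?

52

With rows sorted ascending by account, row 2 is account=AC041. month columns in first-appearance order: Dec, Feb, May, Oct; column 4 is Oct.
Long rows with account=AC041, month=Oct: min(801, 52, 243) = 52.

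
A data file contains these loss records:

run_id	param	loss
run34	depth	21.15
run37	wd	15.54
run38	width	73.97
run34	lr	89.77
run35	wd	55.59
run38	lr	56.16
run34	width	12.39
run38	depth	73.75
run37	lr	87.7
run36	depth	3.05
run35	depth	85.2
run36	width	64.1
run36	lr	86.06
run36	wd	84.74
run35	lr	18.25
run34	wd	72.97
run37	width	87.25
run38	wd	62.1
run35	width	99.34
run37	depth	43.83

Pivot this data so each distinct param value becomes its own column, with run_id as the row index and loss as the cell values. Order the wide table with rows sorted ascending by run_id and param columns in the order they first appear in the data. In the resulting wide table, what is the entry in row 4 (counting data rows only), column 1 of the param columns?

With rows sorted ascending by run_id, row 4 is run_id=run37. param columns in first-appearance order: depth, wd, width, lr; column 1 is depth.
Long rows with run_id=run37, param=depth: loss = 43.83.

43.83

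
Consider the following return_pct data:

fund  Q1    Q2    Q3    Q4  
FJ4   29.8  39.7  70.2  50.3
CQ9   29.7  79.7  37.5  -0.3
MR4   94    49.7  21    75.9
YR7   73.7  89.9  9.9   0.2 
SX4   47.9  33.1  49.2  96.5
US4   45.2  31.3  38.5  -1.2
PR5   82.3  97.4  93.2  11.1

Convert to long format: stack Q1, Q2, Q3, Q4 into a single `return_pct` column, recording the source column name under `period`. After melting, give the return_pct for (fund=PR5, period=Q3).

93.2

Unpivoting turns each (fund, wide-column) pair into one long row.
The wide cell at row PR5, column Q3 holds 93.2, so the long row (PR5, Q3) has return_pct=93.2.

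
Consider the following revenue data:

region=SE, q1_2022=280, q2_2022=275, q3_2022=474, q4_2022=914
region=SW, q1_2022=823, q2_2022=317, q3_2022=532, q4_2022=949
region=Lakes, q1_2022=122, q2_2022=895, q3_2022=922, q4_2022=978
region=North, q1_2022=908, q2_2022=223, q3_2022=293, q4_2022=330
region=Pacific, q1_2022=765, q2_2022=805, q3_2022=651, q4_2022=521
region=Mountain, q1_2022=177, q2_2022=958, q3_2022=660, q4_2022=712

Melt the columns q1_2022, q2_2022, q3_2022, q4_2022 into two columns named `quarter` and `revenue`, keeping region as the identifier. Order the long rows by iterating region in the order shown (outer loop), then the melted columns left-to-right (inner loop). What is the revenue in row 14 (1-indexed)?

24 rows total (6 × 4). Row 14: index ⌊(14-1)/4⌋ = 3 into region → North; (14-1) mod 4 = 1 into the melted columns → q2_2022.
So row 14 is (North, q2_2022, 223); revenue = 223.

223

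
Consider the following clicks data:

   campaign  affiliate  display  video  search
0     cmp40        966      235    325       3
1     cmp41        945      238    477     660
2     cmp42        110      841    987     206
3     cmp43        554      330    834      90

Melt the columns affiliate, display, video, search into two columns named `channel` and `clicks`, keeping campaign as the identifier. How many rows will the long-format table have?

4 campaign values × 4 melted columns = 16 rows.

16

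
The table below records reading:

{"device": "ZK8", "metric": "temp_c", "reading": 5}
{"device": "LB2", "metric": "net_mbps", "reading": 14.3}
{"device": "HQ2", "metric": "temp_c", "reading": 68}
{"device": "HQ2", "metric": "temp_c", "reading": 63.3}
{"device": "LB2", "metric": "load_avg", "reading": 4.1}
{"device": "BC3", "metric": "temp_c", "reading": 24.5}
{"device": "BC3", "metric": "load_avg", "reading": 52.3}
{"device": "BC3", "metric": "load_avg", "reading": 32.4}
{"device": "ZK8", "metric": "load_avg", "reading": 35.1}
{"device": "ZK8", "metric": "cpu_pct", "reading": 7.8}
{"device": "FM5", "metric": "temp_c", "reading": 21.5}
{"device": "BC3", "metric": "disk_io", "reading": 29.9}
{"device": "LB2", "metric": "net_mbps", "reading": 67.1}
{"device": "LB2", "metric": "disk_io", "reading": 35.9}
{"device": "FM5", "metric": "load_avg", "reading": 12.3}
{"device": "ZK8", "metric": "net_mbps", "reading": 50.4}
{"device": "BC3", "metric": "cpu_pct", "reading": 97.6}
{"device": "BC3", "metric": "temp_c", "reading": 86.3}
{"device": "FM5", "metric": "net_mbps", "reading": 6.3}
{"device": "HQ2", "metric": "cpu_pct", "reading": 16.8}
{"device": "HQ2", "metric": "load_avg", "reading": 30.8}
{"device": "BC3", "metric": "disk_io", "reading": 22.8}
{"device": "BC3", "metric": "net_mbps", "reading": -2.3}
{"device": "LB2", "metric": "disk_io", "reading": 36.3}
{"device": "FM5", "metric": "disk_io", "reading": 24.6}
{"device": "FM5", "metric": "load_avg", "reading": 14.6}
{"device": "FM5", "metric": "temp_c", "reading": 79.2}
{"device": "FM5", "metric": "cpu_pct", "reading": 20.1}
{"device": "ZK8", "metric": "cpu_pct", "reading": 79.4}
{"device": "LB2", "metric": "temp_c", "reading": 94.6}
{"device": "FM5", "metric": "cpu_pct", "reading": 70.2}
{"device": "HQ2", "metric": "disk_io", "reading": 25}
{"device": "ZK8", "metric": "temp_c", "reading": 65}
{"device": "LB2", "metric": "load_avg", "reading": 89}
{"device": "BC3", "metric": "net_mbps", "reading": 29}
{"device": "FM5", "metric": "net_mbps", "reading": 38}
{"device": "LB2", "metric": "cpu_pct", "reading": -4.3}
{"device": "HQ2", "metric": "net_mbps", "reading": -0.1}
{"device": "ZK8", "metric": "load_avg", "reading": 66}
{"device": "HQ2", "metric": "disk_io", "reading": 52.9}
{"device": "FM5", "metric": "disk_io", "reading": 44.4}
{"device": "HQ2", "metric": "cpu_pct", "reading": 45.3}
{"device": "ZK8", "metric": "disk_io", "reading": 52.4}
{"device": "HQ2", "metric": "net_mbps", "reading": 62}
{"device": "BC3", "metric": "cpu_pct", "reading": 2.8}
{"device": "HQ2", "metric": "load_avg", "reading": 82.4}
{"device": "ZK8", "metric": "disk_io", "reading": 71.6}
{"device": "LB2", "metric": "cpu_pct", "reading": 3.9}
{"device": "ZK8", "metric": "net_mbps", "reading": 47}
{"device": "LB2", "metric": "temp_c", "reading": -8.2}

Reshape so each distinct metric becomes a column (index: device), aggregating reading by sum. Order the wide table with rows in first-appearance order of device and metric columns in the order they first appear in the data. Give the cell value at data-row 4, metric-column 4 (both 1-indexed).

With rows in first-appearance order of device, row 4 is device=BC3. metric columns in first-appearance order: temp_c, net_mbps, load_avg, cpu_pct, disk_io; column 4 is cpu_pct.
Long rows with device=BC3, metric=cpu_pct: 97.6 + 2.8 = 100.4.

100.4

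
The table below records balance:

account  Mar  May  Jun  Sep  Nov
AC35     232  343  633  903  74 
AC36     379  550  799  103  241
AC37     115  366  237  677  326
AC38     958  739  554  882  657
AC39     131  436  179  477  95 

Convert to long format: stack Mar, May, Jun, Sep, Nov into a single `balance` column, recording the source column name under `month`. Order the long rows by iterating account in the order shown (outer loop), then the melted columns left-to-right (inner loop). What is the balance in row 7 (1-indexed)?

25 rows total (5 × 5). Row 7: index ⌊(7-1)/5⌋ = 1 into account → AC36; (7-1) mod 5 = 1 into the melted columns → May.
So row 7 is (AC36, May, 550); balance = 550.

550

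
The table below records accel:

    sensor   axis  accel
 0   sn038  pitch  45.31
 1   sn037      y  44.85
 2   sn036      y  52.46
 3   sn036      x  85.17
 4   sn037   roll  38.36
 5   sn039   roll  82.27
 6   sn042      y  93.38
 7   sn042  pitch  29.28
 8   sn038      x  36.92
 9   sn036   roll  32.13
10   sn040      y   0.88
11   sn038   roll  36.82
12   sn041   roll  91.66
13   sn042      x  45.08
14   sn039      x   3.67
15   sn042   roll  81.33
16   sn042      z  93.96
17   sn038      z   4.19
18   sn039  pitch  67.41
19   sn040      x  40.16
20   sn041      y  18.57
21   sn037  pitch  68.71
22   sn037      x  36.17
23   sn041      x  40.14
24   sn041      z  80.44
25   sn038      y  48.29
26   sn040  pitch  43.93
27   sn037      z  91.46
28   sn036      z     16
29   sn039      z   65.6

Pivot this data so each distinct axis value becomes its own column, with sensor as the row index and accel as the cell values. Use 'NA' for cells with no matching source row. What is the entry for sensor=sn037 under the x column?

36.17

The long row with sensor=sn037, axis=x has accel=36.17.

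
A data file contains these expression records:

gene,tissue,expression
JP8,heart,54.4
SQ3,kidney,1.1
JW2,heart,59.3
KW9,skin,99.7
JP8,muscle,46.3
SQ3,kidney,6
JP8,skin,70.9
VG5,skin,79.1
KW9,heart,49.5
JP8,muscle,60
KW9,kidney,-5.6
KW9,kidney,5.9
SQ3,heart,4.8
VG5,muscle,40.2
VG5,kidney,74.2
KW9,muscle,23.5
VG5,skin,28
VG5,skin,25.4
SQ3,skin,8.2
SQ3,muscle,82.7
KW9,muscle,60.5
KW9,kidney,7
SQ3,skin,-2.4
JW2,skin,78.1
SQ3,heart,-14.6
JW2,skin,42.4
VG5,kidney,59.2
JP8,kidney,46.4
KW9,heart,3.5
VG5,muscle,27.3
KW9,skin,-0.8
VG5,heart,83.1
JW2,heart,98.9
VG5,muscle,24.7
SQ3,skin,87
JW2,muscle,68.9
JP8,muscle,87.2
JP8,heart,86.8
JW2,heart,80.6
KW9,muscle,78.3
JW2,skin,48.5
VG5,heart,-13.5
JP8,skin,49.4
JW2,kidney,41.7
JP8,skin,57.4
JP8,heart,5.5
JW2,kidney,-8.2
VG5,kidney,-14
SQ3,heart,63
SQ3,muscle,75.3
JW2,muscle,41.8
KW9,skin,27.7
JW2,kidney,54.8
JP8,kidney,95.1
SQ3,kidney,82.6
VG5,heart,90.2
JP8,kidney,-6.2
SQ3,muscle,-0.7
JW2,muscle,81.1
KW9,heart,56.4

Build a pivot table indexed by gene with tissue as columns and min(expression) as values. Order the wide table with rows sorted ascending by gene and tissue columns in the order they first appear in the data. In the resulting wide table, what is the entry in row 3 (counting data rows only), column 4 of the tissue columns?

23.5

With rows sorted ascending by gene, row 3 is gene=KW9. tissue columns in first-appearance order: heart, kidney, skin, muscle; column 4 is muscle.
Long rows with gene=KW9, tissue=muscle: min(23.5, 60.5, 78.3) = 23.5.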